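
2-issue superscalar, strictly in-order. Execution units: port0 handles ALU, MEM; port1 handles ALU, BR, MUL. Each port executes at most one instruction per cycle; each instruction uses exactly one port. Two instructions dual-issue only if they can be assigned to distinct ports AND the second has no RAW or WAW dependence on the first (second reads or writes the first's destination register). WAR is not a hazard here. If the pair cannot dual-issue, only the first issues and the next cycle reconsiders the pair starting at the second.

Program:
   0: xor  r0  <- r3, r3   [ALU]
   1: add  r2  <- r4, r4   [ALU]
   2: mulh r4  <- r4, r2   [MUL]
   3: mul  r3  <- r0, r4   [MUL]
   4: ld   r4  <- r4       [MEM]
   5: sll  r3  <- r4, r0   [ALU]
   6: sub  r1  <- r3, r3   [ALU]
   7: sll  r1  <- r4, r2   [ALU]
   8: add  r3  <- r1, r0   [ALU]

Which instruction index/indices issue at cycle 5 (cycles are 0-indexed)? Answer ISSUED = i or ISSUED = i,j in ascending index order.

t=0 i0/i1:xor.ALU/add.ALU ; pair
t=1 i2:mulh.MUL ; no-port MUL/MUL
t=2 i3/i4:mul.MUL/ld.MEM ; pair
t=3 i5:sll.ALU ; RAW r3
t=4 i6:sub.ALU ; WAW r1
t=5 i7:sll.ALU ; RAW r1
t=6 i8:add.ALU ; tail

ISSUED = 7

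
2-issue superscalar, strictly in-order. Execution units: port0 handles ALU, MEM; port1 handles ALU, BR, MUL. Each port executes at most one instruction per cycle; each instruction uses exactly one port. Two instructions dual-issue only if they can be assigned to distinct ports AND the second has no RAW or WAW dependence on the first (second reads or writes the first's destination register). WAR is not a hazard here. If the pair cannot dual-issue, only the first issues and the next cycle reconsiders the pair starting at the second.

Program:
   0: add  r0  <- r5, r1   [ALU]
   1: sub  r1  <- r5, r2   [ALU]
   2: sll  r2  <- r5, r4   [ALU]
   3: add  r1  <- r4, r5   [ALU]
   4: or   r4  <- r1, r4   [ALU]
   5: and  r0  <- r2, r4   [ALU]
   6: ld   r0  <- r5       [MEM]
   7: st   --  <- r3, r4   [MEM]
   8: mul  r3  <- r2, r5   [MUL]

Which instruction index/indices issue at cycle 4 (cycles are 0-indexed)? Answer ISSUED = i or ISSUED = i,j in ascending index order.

ISSUED = 6

  cy0 -> i0,i1 (add.ALU sub.ALU) pair
  cy1 -> i2,i3 (sll.ALU add.ALU) pair
  cy2 -> i4 (or.ALU) RAW r4
  cy3 -> i5 (and.ALU) WAW r0
  cy4 -> i6 (ld.MEM) no-port MEM/MEM
  cy5 -> i7,i8 (st.MEM mul.MUL) pair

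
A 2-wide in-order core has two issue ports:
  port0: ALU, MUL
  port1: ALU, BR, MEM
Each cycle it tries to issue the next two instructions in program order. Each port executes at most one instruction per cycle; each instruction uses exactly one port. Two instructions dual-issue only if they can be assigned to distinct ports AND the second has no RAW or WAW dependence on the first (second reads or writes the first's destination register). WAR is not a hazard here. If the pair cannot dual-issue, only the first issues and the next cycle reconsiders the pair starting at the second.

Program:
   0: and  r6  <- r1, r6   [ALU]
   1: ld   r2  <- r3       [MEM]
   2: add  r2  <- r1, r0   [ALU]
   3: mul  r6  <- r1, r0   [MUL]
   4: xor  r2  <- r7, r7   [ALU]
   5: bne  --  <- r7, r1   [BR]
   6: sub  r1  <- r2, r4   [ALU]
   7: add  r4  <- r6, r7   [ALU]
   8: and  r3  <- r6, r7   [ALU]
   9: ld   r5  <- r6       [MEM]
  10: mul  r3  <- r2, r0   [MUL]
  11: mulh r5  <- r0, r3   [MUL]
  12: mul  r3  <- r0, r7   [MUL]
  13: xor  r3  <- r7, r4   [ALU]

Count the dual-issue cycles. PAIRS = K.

t=0 i0+i1:and.ALU/ld.MEM ; dual
t=1 i2+i3:add.ALU/mul.MUL ; dual
t=2 i4+i5:xor.ALU/bne.BR ; dual
t=3 i6+i7:sub.ALU/add.ALU ; dual
t=4 i8+i9:and.ALU/ld.MEM ; dual
t=5 i10:mul.MUL ; no-port MUL/MUL
t=6 i11:mulh.MUL ; no-port MUL/MUL
t=7 i12:mul.MUL ; WAW r3
t=8 i13:xor.ALU ; tail

PAIRS = 5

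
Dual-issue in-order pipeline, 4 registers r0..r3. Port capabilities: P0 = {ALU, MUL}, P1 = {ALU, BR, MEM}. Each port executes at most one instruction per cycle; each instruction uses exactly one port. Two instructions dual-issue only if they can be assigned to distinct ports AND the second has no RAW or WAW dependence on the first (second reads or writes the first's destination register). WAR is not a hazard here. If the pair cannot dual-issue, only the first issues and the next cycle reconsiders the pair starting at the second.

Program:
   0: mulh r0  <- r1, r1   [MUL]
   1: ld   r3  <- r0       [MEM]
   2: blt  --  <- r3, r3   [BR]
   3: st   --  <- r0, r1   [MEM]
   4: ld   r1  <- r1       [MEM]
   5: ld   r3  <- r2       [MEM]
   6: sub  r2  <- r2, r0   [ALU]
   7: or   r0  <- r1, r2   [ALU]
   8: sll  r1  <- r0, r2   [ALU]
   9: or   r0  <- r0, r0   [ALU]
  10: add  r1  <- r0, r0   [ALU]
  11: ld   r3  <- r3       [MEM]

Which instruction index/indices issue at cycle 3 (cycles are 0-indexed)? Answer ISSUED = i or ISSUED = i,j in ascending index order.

ISSUED = 3

t=0 i0:mulh ; RAW r0
t=1 i1:ld ; no-port MEM/BR
t=2 i2:blt ; no-port BR/MEM
t=3 i3:st ; no-port MEM/MEM
t=4 i4:ld ; no-port MEM/MEM
t=5 i5/i6:ld;sub ; dual
t=6 i7:or ; RAW r0
t=7 i8/i9:sll;or ; dual
t=8 i10/i11:add;ld ; dual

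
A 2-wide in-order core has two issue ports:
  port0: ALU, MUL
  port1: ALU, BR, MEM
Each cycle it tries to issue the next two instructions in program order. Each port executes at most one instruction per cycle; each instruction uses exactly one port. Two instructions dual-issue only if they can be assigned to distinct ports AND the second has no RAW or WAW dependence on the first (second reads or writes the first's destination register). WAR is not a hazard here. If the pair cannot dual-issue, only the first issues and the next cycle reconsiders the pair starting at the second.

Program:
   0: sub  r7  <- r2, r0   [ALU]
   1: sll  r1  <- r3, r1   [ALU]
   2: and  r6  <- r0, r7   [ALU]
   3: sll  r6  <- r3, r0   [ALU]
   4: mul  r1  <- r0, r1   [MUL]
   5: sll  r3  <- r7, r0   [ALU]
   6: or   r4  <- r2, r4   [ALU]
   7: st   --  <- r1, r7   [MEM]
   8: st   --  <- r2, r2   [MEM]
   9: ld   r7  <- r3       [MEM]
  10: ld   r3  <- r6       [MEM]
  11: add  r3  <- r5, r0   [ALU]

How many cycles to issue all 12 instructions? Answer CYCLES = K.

t=0 i0,i1:sub.ALU/sll.ALU ; pair
t=1 i2:and.ALU ; WAW r6
t=2 i3,i4:sll.ALU/mul.MUL ; pair
t=3 i5,i6:sll.ALU/or.ALU ; pair
t=4 i7:st.MEM ; no-port MEM/MEM
t=5 i8:st.MEM ; no-port MEM/MEM
t=6 i9:ld.MEM ; no-port MEM/MEM
t=7 i10:ld.MEM ; WAW r3
t=8 i11:add.ALU ; tail

CYCLES = 9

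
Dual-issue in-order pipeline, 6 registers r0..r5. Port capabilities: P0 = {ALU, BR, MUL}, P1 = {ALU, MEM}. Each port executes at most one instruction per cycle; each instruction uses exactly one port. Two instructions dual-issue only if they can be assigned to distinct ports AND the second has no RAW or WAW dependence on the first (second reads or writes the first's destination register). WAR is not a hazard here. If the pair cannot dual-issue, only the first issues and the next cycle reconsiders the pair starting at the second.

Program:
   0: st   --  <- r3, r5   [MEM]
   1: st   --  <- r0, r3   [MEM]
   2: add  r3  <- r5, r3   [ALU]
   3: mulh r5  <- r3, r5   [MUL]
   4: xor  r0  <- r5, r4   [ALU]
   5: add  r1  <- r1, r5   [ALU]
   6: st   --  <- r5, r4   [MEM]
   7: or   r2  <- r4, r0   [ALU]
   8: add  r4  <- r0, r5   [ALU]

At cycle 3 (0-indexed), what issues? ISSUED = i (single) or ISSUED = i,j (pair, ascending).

#0 head=0: st i0 no-port MEM/MEM
#1 head=1: st/add i1&i2 2-wide
#2 head=3: mulh i3 RAW r5
#3 head=4: xor/add i4&i5 2-wide
#4 head=6: st/or i6&i7 2-wide
#5 head=8: add i8 tail

ISSUED = 4,5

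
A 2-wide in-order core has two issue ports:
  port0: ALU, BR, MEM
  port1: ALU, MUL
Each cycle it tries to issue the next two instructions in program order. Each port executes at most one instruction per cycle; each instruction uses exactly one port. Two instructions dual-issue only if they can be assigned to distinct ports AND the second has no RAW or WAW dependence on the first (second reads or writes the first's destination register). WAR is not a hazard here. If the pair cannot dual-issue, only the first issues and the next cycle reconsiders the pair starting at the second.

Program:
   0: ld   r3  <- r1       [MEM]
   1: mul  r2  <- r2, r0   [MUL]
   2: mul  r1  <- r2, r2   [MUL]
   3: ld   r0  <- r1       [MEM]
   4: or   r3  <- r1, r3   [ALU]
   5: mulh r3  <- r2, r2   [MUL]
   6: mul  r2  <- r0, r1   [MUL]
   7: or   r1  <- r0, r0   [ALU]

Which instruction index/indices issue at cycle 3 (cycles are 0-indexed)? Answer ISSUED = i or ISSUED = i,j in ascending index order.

  cy0 -> i0&i1 (ld.MEM mul.MUL) pair
  cy1 -> i2 (mul.MUL) RAW r1
  cy2 -> i3&i4 (ld.MEM or.ALU) pair
  cy3 -> i5 (mulh.MUL) no-port MUL/MUL
  cy4 -> i6&i7 (mul.MUL or.ALU) pair

ISSUED = 5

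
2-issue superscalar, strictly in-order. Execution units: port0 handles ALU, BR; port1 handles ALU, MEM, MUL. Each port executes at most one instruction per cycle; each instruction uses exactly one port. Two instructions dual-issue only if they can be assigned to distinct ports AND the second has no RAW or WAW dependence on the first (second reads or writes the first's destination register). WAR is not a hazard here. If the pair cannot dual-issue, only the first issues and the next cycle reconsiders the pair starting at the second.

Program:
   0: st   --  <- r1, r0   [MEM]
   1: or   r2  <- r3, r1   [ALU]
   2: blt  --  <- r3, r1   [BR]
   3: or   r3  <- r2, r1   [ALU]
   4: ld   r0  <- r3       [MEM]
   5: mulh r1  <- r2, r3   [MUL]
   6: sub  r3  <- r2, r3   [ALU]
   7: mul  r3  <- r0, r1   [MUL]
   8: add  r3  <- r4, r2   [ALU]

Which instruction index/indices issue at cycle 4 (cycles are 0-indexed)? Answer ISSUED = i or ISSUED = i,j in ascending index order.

[0] i0,i1  st+or  -- dual
[1] i2,i3  blt+or  -- dual
[2] i4  ld  -- no-port MEM/MUL
[3] i5,i6  mulh+sub  -- dual
[4] i7  mul  -- WAW r3
[5] i8  add  -- tail

ISSUED = 7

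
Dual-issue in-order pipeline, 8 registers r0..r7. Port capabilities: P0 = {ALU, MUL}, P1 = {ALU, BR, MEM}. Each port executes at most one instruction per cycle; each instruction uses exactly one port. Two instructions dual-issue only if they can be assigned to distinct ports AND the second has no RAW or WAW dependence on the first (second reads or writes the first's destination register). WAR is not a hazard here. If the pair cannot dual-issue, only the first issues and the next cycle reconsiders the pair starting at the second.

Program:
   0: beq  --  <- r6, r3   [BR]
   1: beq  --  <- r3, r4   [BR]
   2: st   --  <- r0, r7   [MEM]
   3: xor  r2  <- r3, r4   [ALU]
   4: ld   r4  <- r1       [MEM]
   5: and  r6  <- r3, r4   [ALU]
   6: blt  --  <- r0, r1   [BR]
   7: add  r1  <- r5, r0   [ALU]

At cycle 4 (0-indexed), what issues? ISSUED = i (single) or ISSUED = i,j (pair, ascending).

ISSUED = 5,6

  cy0 -> i0 (beq) no-port BR/BR
  cy1 -> i1 (beq) no-port BR/MEM
  cy2 -> i2/i3 (st/xor) pair
  cy3 -> i4 (ld) RAW r4
  cy4 -> i5/i6 (and/blt) pair
  cy5 -> i7 (add) tail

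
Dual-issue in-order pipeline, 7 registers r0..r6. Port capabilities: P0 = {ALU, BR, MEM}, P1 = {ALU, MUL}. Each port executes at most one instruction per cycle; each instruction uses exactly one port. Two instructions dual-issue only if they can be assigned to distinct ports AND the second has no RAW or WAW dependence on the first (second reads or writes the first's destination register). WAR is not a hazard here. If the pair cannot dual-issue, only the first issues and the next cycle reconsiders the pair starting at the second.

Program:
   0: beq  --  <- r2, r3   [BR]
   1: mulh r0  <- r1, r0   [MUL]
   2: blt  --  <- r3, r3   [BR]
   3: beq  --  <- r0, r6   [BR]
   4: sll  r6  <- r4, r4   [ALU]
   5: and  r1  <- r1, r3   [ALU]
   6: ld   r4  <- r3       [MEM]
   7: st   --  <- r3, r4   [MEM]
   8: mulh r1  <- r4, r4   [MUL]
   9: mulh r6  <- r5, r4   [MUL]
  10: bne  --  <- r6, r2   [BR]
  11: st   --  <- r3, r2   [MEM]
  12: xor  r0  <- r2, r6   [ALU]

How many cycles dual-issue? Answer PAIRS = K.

[0] i0,i1  beq/mulh  -- pair
[1] i2  blt  -- no-port BR/BR
[2] i3,i4  beq/sll  -- pair
[3] i5,i6  and/ld  -- pair
[4] i7,i8  st/mulh  -- pair
[5] i9  mulh  -- RAW r6
[6] i10  bne  -- no-port BR/MEM
[7] i11,i12  st/xor  -- pair

PAIRS = 5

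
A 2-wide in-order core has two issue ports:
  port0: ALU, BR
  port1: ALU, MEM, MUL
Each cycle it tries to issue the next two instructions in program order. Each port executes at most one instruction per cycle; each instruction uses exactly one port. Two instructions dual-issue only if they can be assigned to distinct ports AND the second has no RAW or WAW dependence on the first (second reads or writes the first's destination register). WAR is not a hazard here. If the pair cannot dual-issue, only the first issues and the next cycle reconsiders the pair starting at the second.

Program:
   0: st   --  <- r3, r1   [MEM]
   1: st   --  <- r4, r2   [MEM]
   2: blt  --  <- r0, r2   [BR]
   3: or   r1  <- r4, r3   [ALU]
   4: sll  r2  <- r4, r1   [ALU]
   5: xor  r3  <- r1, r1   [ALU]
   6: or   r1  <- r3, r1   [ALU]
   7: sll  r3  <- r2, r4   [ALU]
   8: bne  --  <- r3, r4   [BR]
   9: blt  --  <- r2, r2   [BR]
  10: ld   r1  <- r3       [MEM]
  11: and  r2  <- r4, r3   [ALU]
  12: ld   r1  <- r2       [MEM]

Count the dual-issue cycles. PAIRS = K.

  cy0 -> i0 (st) no-port MEM/MEM
  cy1 -> i1,i2 (st+blt) pair
  cy2 -> i3 (or) RAW r1
  cy3 -> i4,i5 (sll+xor) pair
  cy4 -> i6,i7 (or+sll) pair
  cy5 -> i8 (bne) no-port BR/BR
  cy6 -> i9,i10 (blt+ld) pair
  cy7 -> i11 (and) RAW r2
  cy8 -> i12 (ld) tail

PAIRS = 4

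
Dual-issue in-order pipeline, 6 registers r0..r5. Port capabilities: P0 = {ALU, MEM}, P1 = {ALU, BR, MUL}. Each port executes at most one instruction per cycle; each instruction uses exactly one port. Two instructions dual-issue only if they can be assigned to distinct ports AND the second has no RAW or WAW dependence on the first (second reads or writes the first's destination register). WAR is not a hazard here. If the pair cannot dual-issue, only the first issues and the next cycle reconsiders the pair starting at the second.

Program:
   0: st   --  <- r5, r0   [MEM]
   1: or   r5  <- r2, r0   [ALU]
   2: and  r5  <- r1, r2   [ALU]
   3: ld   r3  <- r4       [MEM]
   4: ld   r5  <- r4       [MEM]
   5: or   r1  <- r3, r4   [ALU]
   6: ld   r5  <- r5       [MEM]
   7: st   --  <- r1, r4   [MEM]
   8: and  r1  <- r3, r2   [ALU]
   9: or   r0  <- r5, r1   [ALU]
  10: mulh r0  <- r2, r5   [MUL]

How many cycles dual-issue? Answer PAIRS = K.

PAIRS = 4

[0] i0+i1  st.MEM or.ALU  -- 2-wide
[1] i2+i3  and.ALU ld.MEM  -- 2-wide
[2] i4+i5  ld.MEM or.ALU  -- 2-wide
[3] i6  ld.MEM  -- no-port MEM/MEM
[4] i7+i8  st.MEM and.ALU  -- 2-wide
[5] i9  or.ALU  -- WAW r0
[6] i10  mulh.MUL  -- tail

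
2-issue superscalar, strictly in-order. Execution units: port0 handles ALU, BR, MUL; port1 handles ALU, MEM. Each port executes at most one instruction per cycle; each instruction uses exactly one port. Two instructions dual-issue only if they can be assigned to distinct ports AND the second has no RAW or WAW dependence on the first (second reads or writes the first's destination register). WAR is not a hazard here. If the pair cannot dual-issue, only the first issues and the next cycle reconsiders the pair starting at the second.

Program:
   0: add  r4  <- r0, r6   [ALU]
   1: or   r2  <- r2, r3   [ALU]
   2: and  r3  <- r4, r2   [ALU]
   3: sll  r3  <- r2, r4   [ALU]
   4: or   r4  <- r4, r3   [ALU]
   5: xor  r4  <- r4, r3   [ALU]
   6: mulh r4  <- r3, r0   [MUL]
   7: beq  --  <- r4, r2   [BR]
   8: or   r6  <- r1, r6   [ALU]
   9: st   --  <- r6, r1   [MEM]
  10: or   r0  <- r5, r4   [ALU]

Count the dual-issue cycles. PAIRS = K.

t=0 i0/i1:add.ALU/or.ALU ; 2-wide
t=1 i2:and.ALU ; WAW r3
t=2 i3:sll.ALU ; RAW r3
t=3 i4:or.ALU ; RAW+WAW r4
t=4 i5:xor.ALU ; WAW r4
t=5 i6:mulh.MUL ; no-port MUL/BR
t=6 i7/i8:beq.BR/or.ALU ; 2-wide
t=7 i9/i10:st.MEM/or.ALU ; 2-wide

PAIRS = 3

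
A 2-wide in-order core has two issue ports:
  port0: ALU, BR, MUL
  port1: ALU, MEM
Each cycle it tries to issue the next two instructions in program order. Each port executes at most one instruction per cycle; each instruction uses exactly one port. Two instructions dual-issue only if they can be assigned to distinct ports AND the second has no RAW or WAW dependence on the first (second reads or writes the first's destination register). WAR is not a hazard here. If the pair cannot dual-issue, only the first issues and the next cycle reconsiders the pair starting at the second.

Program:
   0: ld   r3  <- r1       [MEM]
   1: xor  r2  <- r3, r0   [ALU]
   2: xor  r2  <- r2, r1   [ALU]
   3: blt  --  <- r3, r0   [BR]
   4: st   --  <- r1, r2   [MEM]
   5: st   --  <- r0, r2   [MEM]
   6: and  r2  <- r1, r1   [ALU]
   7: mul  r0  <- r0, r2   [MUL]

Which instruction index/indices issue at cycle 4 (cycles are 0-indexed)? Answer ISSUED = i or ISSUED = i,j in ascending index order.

ISSUED = 5,6

[0] i0  ld  -- RAW r3
[1] i1  xor  -- RAW+WAW r2
[2] i2,i3  xor blt  -- pair
[3] i4  st  -- no-port MEM/MEM
[4] i5,i6  st and  -- pair
[5] i7  mul  -- tail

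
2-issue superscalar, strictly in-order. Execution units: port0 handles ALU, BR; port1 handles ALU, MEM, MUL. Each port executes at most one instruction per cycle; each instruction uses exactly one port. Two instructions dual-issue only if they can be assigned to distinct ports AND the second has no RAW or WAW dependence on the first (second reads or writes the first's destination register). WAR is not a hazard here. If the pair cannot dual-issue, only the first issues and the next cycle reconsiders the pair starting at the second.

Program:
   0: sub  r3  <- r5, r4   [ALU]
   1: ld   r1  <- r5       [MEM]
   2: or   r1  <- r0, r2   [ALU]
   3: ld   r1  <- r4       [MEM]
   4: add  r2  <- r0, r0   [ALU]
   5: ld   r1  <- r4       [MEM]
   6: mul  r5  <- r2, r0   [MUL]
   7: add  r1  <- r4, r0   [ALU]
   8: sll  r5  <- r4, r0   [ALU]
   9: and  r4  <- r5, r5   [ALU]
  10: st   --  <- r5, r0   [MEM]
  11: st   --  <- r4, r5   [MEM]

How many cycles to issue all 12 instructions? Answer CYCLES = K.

CYCLES = 8

#0 head=0: sub.ALU ld.MEM i0/i1 dual
#1 head=2: or.ALU i2 WAW r1
#2 head=3: ld.MEM add.ALU i3/i4 dual
#3 head=5: ld.MEM i5 no-port MEM/MUL
#4 head=6: mul.MUL add.ALU i6/i7 dual
#5 head=8: sll.ALU i8 RAW r5
#6 head=9: and.ALU st.MEM i9/i10 dual
#7 head=11: st.MEM i11 tail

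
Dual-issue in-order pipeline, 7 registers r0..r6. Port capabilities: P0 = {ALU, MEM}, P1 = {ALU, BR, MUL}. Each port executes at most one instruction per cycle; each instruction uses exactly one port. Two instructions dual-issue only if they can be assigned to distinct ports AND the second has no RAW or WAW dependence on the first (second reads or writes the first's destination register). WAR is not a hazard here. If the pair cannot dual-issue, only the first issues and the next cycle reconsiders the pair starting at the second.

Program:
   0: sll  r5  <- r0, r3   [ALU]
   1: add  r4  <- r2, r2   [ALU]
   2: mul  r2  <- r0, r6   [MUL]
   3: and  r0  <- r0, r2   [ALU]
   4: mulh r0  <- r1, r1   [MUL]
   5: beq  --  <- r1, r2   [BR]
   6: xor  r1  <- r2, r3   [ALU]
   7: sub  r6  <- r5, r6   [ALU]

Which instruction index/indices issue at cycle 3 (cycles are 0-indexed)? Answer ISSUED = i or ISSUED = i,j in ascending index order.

ISSUED = 4

c0: i0,i1 sll.ALU+add.ALU  dual
c1: i2 mul.MUL  RAW r2
c2: i3 and.ALU  WAW r0
c3: i4 mulh.MUL  no-port MUL/BR
c4: i5,i6 beq.BR+xor.ALU  dual
c5: i7 sub.ALU  tail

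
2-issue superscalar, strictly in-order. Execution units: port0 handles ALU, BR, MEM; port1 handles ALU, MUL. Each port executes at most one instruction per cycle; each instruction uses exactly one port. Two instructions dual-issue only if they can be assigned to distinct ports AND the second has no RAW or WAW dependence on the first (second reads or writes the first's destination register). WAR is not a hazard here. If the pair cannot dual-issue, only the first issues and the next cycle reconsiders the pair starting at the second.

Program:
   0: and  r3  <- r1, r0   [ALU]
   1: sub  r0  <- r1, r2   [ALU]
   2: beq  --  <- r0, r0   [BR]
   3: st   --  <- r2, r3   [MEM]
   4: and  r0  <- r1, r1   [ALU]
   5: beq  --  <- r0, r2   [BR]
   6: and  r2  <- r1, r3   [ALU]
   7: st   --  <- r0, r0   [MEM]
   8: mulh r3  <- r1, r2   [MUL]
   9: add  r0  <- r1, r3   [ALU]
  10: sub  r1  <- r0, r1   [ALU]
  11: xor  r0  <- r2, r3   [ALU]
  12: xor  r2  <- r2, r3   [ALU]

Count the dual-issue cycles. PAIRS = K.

PAIRS = 5

0. and.ALU+sub.ALU @i0+i1  | pair
1. beq.BR @i2  | no-port BR/MEM
2. st.MEM+and.ALU @i3+i4  | pair
3. beq.BR+and.ALU @i5+i6  | pair
4. st.MEM+mulh.MUL @i7+i8  | pair
5. add.ALU @i9  | RAW r0
6. sub.ALU+xor.ALU @i10+i11  | pair
7. xor.ALU @i12  | tail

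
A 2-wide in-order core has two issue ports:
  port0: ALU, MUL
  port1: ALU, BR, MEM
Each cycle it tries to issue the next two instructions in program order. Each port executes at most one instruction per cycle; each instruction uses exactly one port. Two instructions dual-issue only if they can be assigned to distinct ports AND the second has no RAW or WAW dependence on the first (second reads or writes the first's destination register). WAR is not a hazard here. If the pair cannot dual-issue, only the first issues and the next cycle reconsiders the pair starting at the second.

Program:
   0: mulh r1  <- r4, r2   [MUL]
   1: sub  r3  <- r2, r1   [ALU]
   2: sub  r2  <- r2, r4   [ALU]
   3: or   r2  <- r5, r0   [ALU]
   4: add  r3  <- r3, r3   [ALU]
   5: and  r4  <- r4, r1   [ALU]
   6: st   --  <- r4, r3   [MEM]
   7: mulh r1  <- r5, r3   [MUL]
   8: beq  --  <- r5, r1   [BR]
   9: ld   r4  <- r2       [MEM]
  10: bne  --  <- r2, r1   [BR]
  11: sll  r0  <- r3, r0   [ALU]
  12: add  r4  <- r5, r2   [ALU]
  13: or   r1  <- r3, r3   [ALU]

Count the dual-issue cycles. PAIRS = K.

PAIRS = 5

[0] i0  mulh  -- RAW r1
[1] i1&i2  sub sub  -- pair
[2] i3&i4  or add  -- pair
[3] i5  and  -- RAW r4
[4] i6&i7  st mulh  -- pair
[5] i8  beq  -- no-port BR/MEM
[6] i9  ld  -- no-port MEM/BR
[7] i10&i11  bne sll  -- pair
[8] i12&i13  add or  -- pair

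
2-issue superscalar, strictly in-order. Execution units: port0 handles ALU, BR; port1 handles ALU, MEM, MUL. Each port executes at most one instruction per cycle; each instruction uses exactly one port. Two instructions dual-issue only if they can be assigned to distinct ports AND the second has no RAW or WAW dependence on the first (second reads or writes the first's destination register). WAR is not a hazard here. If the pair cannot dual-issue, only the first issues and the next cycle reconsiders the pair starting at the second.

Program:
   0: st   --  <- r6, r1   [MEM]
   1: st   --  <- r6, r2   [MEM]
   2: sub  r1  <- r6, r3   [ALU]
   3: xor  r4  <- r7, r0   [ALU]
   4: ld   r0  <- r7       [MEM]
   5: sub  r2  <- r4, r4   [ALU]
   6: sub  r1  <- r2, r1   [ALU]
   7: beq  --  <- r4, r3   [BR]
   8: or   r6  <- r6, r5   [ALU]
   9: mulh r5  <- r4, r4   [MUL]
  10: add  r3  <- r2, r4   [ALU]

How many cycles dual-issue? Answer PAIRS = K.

PAIRS = 4

t=0 i0:st ; no-port MEM/MEM
t=1 i1/i2:st sub ; dual
t=2 i3/i4:xor ld ; dual
t=3 i5:sub ; RAW r2
t=4 i6/i7:sub beq ; dual
t=5 i8/i9:or mulh ; dual
t=6 i10:add ; tail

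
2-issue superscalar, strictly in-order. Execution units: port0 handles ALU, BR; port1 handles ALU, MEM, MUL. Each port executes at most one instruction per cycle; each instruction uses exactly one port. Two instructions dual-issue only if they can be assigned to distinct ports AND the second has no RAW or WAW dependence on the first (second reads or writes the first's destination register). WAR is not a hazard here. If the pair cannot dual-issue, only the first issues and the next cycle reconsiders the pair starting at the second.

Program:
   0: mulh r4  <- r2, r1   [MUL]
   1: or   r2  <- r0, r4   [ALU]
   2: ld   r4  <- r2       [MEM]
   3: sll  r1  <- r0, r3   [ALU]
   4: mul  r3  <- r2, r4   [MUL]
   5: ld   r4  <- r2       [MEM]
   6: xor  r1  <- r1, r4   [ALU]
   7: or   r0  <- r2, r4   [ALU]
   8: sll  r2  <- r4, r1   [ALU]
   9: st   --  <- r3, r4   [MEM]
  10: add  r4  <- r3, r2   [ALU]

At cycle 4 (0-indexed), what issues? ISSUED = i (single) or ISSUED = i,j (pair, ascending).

#0 head=0: mulh.MUL i0 RAW r4
#1 head=1: or.ALU i1 RAW r2
#2 head=2: ld.MEM;sll.ALU i2&i3 dual
#3 head=4: mul.MUL i4 no-port MUL/MEM
#4 head=5: ld.MEM i5 RAW r4
#5 head=6: xor.ALU;or.ALU i6&i7 dual
#6 head=8: sll.ALU;st.MEM i8&i9 dual
#7 head=10: add.ALU i10 tail

ISSUED = 5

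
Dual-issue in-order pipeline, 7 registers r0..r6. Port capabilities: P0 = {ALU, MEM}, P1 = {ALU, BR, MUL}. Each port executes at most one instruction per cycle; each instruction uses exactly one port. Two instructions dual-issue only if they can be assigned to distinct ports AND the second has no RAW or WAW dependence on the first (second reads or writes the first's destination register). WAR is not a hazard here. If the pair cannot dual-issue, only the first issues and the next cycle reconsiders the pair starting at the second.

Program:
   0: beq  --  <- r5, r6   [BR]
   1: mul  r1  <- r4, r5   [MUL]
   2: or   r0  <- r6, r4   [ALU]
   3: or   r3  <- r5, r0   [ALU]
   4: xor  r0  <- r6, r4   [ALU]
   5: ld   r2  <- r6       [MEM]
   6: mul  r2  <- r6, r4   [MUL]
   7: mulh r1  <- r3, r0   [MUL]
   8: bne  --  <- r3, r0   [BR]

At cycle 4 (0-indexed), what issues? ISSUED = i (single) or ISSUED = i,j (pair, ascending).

ISSUED = 6

c0: i0 beq  no-port BR/MUL
c1: i1+i2 mul/or  pair
c2: i3+i4 or/xor  pair
c3: i5 ld  WAW r2
c4: i6 mul  no-port MUL/MUL
c5: i7 mulh  no-port MUL/BR
c6: i8 bne  tail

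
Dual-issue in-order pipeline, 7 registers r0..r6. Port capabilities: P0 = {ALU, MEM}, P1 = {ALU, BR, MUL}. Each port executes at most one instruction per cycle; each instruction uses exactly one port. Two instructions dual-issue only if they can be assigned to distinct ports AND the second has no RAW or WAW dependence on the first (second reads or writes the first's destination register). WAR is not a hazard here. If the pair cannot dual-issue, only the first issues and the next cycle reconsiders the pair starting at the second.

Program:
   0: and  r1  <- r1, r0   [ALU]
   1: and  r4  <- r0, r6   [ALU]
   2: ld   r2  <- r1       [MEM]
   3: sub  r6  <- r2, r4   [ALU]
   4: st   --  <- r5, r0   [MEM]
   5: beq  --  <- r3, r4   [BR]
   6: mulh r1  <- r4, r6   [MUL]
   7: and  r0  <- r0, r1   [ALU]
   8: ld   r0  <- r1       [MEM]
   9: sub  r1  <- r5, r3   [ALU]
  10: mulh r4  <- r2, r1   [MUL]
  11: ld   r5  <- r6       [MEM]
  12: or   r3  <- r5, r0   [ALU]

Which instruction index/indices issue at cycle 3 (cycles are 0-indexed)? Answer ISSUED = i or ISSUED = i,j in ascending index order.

c0: i0,i1 and.ALU;and.ALU  2-wide
c1: i2 ld.MEM  RAW r2
c2: i3,i4 sub.ALU;st.MEM  2-wide
c3: i5 beq.BR  no-port BR/MUL
c4: i6 mulh.MUL  RAW r1
c5: i7 and.ALU  WAW r0
c6: i8,i9 ld.MEM;sub.ALU  2-wide
c7: i10,i11 mulh.MUL;ld.MEM  2-wide
c8: i12 or.ALU  tail

ISSUED = 5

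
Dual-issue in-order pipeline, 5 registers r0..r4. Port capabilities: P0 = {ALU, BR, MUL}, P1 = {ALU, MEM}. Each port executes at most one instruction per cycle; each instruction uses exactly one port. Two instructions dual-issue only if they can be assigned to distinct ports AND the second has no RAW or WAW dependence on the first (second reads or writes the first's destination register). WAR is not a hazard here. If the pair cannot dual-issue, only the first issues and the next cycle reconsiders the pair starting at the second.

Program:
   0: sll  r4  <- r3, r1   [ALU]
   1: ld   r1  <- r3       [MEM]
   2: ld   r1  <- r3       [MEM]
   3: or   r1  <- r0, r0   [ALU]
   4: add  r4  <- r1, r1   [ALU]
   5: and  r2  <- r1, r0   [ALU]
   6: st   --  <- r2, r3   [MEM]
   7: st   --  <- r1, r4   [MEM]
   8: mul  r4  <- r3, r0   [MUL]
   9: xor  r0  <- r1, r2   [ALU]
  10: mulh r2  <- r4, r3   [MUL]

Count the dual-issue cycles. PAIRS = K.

0. sll.ALU;ld.MEM @i0,i1  | dual
1. ld.MEM @i2  | WAW r1
2. or.ALU @i3  | RAW r1
3. add.ALU;and.ALU @i4,i5  | dual
4. st.MEM @i6  | no-port MEM/MEM
5. st.MEM;mul.MUL @i7,i8  | dual
6. xor.ALU;mulh.MUL @i9,i10  | dual

PAIRS = 4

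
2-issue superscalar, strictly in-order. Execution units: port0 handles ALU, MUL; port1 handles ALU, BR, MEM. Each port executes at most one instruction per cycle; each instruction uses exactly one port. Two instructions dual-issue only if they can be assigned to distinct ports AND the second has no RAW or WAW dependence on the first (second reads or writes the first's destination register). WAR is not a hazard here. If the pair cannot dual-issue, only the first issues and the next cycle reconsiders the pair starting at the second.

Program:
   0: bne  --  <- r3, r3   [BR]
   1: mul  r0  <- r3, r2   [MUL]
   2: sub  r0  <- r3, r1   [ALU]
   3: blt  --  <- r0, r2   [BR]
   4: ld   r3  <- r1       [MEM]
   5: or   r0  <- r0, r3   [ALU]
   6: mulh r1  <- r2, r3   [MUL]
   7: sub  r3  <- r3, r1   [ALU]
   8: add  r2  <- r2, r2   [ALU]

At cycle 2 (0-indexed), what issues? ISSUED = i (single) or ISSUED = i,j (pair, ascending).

t=0 i0/i1:bne.BR;mul.MUL ; dual
t=1 i2:sub.ALU ; RAW r0
t=2 i3:blt.BR ; no-port BR/MEM
t=3 i4:ld.MEM ; RAW r3
t=4 i5/i6:or.ALU;mulh.MUL ; dual
t=5 i7/i8:sub.ALU;add.ALU ; dual

ISSUED = 3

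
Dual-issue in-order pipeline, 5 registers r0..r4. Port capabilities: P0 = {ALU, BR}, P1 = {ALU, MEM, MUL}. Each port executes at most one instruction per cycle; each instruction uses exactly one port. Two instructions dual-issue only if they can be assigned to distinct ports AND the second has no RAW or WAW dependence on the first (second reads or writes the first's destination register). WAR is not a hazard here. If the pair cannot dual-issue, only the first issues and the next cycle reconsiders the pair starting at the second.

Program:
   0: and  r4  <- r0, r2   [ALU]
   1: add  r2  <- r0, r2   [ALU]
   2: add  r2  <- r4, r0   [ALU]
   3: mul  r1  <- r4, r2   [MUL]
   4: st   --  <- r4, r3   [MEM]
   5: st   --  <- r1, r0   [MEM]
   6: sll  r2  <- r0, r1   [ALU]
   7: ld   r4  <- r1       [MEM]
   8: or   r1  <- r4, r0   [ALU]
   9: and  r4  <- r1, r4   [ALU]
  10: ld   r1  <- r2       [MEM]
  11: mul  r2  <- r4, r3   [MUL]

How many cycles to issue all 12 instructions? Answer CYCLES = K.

#0 head=0: and add i0/i1 pair
#1 head=2: add i2 RAW r2
#2 head=3: mul i3 no-port MUL/MEM
#3 head=4: st i4 no-port MEM/MEM
#4 head=5: st sll i5/i6 pair
#5 head=7: ld i7 RAW r4
#6 head=8: or i8 RAW r1
#7 head=9: and ld i9/i10 pair
#8 head=11: mul i11 tail

CYCLES = 9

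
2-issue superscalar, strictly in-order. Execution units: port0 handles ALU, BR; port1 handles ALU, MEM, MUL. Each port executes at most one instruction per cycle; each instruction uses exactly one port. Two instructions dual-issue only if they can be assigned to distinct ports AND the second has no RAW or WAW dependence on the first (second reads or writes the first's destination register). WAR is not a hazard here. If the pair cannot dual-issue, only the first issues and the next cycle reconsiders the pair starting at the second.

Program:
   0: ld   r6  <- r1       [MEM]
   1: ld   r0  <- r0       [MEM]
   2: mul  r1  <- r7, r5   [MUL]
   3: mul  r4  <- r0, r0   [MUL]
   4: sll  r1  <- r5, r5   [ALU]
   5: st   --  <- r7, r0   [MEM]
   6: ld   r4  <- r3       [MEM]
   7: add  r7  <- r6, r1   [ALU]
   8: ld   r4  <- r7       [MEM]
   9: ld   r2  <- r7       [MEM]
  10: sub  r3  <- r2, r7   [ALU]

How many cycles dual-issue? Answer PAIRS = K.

PAIRS = 2

#0 head=0: ld i0 no-port MEM/MEM
#1 head=1: ld i1 no-port MEM/MUL
#2 head=2: mul i2 no-port MUL/MUL
#3 head=3: mul+sll i3/i4 2-wide
#4 head=5: st i5 no-port MEM/MEM
#5 head=6: ld+add i6/i7 2-wide
#6 head=8: ld i8 no-port MEM/MEM
#7 head=9: ld i9 RAW r2
#8 head=10: sub i10 tail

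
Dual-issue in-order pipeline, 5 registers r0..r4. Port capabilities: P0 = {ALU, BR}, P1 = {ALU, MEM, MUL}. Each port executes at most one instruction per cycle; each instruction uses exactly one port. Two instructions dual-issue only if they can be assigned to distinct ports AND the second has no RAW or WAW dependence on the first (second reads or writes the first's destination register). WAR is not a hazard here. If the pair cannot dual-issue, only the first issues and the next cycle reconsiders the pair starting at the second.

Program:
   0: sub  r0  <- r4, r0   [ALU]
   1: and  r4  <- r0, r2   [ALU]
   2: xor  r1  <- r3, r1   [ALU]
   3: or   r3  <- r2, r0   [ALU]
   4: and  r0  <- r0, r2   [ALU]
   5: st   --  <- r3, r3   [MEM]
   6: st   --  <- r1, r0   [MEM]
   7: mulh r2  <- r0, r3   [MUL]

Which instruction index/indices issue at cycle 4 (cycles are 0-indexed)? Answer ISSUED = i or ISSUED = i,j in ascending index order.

ISSUED = 6

  cy0 -> i0 (sub.ALU) RAW r0
  cy1 -> i1/i2 (and.ALU xor.ALU) pair
  cy2 -> i3/i4 (or.ALU and.ALU) pair
  cy3 -> i5 (st.MEM) no-port MEM/MEM
  cy4 -> i6 (st.MEM) no-port MEM/MUL
  cy5 -> i7 (mulh.MUL) tail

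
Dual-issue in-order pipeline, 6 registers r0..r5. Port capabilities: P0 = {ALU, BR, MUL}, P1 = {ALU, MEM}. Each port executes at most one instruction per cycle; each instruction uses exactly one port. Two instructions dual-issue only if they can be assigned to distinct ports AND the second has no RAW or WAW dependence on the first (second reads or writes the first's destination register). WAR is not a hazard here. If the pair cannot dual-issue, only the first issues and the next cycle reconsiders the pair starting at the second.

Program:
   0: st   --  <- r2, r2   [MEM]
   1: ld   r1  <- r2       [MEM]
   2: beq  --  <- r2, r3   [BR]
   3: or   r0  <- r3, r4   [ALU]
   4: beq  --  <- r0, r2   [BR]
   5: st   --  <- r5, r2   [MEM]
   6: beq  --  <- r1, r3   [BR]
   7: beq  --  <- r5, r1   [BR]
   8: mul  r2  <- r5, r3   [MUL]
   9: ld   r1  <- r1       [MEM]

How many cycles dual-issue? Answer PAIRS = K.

PAIRS = 3

t=0 i0:st.MEM ; no-port MEM/MEM
t=1 i1,i2:ld.MEM/beq.BR ; 2-wide
t=2 i3:or.ALU ; RAW r0
t=3 i4,i5:beq.BR/st.MEM ; 2-wide
t=4 i6:beq.BR ; no-port BR/BR
t=5 i7:beq.BR ; no-port BR/MUL
t=6 i8,i9:mul.MUL/ld.MEM ; 2-wide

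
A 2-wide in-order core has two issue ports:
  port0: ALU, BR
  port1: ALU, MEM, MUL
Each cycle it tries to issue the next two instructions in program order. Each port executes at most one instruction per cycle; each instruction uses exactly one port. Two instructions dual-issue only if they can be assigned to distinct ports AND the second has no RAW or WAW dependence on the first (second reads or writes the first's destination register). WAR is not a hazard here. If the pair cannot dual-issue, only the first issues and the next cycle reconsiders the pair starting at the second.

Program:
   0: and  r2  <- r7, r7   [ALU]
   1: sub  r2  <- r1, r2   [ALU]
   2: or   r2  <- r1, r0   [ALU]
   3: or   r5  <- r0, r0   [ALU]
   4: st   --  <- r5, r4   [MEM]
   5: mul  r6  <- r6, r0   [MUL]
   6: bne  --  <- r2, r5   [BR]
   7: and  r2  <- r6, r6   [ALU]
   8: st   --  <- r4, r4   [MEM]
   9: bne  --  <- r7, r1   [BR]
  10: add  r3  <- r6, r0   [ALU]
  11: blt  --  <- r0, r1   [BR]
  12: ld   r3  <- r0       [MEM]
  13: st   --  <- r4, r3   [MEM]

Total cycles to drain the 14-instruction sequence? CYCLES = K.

t=0 i0:and ; RAW+WAW r2
t=1 i1:sub ; WAW r2
t=2 i2,i3:or or ; dual
t=3 i4:st ; no-port MEM/MUL
t=4 i5,i6:mul bne ; dual
t=5 i7,i8:and st ; dual
t=6 i9,i10:bne add ; dual
t=7 i11,i12:blt ld ; dual
t=8 i13:st ; tail

CYCLES = 9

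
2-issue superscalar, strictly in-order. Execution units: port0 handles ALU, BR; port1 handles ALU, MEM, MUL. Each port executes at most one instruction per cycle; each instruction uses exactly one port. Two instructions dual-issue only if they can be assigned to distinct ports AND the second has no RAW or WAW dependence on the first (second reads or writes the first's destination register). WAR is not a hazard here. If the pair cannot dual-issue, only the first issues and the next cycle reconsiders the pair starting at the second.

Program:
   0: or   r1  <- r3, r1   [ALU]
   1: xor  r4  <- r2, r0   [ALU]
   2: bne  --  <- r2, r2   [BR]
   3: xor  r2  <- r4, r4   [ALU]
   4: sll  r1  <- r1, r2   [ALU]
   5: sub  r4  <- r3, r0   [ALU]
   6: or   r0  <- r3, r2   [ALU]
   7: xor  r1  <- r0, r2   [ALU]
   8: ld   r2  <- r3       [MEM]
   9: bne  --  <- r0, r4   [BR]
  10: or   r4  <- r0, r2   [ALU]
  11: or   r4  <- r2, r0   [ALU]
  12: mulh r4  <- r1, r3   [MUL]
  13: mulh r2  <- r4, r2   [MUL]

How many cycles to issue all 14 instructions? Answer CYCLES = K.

CYCLES = 9

0. or+xor @i0,i1  | pair
1. bne+xor @i2,i3  | pair
2. sll+sub @i4,i5  | pair
3. or @i6  | RAW r0
4. xor+ld @i7,i8  | pair
5. bne+or @i9,i10  | pair
6. or @i11  | WAW r4
7. mulh @i12  | no-port MUL/MUL
8. mulh @i13  | tail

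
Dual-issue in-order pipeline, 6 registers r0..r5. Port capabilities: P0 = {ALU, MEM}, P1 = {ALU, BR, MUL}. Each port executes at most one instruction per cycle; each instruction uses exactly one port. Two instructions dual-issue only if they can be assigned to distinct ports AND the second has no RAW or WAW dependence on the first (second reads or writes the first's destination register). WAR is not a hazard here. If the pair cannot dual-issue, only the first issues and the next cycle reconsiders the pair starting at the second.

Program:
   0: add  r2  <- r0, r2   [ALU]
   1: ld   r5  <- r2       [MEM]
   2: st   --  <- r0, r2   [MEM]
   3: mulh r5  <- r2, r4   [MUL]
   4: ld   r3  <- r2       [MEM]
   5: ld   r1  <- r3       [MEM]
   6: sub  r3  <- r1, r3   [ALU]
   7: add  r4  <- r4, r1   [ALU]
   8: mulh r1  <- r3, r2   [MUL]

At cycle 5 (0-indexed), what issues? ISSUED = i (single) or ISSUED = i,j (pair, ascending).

0. add @i0  | RAW r2
1. ld @i1  | no-port MEM/MEM
2. st mulh @i2+i3  | pair
3. ld @i4  | no-port MEM/MEM
4. ld @i5  | RAW r1
5. sub add @i6+i7  | pair
6. mulh @i8  | tail

ISSUED = 6,7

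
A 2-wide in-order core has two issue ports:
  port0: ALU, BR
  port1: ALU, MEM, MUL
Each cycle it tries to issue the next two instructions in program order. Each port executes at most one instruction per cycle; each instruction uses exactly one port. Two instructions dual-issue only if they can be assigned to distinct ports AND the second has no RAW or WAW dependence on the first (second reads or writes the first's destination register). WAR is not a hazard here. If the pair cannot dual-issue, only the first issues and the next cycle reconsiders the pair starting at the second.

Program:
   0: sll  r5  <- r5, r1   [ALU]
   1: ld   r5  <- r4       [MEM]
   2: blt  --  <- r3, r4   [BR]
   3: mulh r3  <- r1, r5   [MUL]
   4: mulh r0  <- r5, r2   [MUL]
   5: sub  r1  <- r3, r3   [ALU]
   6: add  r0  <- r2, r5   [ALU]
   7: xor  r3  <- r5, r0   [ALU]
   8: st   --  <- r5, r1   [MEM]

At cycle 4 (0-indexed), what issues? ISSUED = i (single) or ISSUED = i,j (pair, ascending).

  cy0 -> i0 (sll.ALU) WAW r5
  cy1 -> i1/i2 (ld.MEM blt.BR) dual
  cy2 -> i3 (mulh.MUL) no-port MUL/MUL
  cy3 -> i4/i5 (mulh.MUL sub.ALU) dual
  cy4 -> i6 (add.ALU) RAW r0
  cy5 -> i7/i8 (xor.ALU st.MEM) dual

ISSUED = 6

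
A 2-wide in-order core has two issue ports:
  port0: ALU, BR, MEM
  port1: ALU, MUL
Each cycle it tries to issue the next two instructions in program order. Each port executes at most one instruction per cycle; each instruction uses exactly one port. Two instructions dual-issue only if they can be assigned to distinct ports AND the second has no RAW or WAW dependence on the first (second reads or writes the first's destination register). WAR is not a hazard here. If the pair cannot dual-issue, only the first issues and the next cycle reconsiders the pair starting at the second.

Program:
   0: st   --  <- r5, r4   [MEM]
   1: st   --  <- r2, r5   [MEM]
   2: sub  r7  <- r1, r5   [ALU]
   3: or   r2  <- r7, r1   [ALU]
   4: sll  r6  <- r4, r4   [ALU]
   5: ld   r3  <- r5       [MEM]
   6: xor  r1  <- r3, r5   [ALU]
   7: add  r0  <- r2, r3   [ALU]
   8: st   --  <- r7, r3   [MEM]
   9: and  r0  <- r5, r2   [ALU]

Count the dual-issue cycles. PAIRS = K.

PAIRS = 4

#0 head=0: st.MEM i0 no-port MEM/MEM
#1 head=1: st.MEM;sub.ALU i1/i2 dual
#2 head=3: or.ALU;sll.ALU i3/i4 dual
#3 head=5: ld.MEM i5 RAW r3
#4 head=6: xor.ALU;add.ALU i6/i7 dual
#5 head=8: st.MEM;and.ALU i8/i9 dual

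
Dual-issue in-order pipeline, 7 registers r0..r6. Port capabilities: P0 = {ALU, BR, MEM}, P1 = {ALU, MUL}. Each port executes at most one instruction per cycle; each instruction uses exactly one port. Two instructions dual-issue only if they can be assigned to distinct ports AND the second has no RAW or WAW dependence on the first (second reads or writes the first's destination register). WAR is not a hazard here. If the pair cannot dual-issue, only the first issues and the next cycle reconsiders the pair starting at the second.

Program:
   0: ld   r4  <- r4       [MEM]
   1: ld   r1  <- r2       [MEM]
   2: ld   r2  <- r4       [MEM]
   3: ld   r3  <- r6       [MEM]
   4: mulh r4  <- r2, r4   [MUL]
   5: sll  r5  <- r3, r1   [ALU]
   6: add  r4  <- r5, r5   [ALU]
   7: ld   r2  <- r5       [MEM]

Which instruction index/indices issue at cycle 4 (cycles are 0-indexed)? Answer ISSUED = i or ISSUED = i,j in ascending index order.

#0 head=0: ld.MEM i0 no-port MEM/MEM
#1 head=1: ld.MEM i1 no-port MEM/MEM
#2 head=2: ld.MEM i2 no-port MEM/MEM
#3 head=3: ld.MEM mulh.MUL i3,i4 2-wide
#4 head=5: sll.ALU i5 RAW r5
#5 head=6: add.ALU ld.MEM i6,i7 2-wide

ISSUED = 5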